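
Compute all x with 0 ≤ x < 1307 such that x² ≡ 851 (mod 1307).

100, 1207

Since 1307 ≡ 3 (mod 4), a square root of 851 is 851^((1307+1)/4) = 851^327 mod 1307.
Repeated squaring: 851^2≡123, 851^4≡752, 851^8≡880, 851^16≡656, 851^32≡333, 851^64≡1101, 851^128≡612, 851^256≡742 (mod 1307).
851^327 = 851^(256+64+4+2+1) ≡ 100 (mod 1307).
Check: 100² = 10000 ≡ 851 (mod 1307). The two roots are 100 and 1207.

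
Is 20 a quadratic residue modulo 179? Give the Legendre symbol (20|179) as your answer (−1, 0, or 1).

1

Pull out 2^2: since 179 ≡ 3 (mod 8), (2/179) = -1, so (2/179)^2 = +1.
Reciprocity: 5 ≡ 1 and 179 ≡ 3 (mod 4), so (5/179) = +(179/5).
Reduce top mod 5: now compute (4/5).
Pull out 2^2: since 5 ≡ 5 (mod 8), (2/5) = -1, so (2/5)^2 = +1.
Reached (1/5) = 1. Collecting the sign flips along the way, the symbol is +1.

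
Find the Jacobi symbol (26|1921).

1

Pull out 2: since 1921 ≡ 1 (mod 8), (2/1921) = +1.
Reciprocity: 13 ≡ 1 and 1921 ≡ 1 (mod 4), so (13/1921) = +(1921/13).
Reduce top mod 13: now compute (10/13).
Pull out 2: since 13 ≡ 5 (mod 8), (2/13) = -1.
Reciprocity: 5 ≡ 1 and 13 ≡ 1 (mod 4), so (5/13) = +(13/5).
Reduce top mod 5: now compute (3/5).
Reciprocity: 3 ≡ 3 and 5 ≡ 1 (mod 4), so (3/5) = +(5/3).
Reduce top mod 3: now compute (2/3).
Pull out 2: since 3 ≡ 3 (mod 8), (2/3) = -1.
Reached (1/3) = 1. Collecting the sign flips along the way, the symbol is +1.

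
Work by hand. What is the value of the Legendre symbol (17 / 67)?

1

Reciprocity: 17 ≡ 1 and 67 ≡ 3 (mod 4), so (17/67) = +(67/17).
Reduce top mod 17: now compute (16/17).
Pull out 2^4: since 17 ≡ 1 (mod 8), (2/17) = +1, so (2/17)^4 = +1.
Reached (1/17) = 1. Collecting the sign flips along the way, the symbol is +1.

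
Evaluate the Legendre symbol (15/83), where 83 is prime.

Reciprocity: 15 ≡ 3 and 83 ≡ 3 (mod 4), so (15/83) = −(83/15).
Reduce top mod 15: now compute (8/15).
Pull out 2^3: since 15 ≡ 7 (mod 8), (2/15) = +1, so (2/15)^3 = +1.
Reached (1/15) = 1. Collecting the sign flips along the way, the symbol is -1.

-1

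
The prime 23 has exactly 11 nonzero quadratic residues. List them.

1 2 3 4 6 8 9 12 13 16 18

Square k = 1,…,11 (k and 23−k give the same square):
1²=1, 2²=4, 3²=9, 4²=16, 5²≡2, 6²≡13, 7²≡3, 8²≡18, 9²≡12, 10²≡8, 11²≡6 (mod 23).
So the quadratic residues mod 23 are {1, 2, 3, 4, 6, 8, 9, 12, 13, 16, 18}.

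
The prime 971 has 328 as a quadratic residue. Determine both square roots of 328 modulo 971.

Since 971 ≡ 3 (mod 4), a square root of 328 is 328^((971+1)/4) = 328^243 mod 971.
Repeated squaring: 328^2≡774, 328^4≡940, 328^8≡961, 328^16≡100, 328^32≡290, 328^64≡594, 328^128≡363 (mod 971).
328^243 = 328^(128+64+32+16+2+1) ≡ 453 (mod 971).
Check: 453² = 205209 ≡ 328 (mod 971). The two roots are 453 and 518.

453, 518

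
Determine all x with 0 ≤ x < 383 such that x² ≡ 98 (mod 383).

190, 193

Since 383 ≡ 3 (mod 4), a square root of 98 is 98^((383+1)/4) = 98^96 mod 383.
Repeated squaring: 98^2≡29, 98^4≡75, 98^8≡263, 98^16≡229, 98^32≡353, 98^64≡134 (mod 383).
98^96 = 98^(64+32) ≡ 193 (mod 383).
Check: 193² = 37249 ≡ 98 (mod 383). The two roots are 190 and 193.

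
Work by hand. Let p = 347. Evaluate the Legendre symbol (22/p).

-1

Euler's criterion: (22/347) ≡ 22^173 (mod 347).
22^2 ≡ 137 (mod 347)
22^4 ≡ 31 (mod 347)
22^8 ≡ 267 (mod 347)
22^16 ≡ 154 (mod 347)
22^32 ≡ 120 (mod 347)
22^64 ≡ 173 (mod 347)
22^128 ≡ 87 (mod 347)
22^173 = 22^(128+32+8+4+1) ≡ 346 (mod 347).
Result is 346 ≡ −1, so (22/347) = −1.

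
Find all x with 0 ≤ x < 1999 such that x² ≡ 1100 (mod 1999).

Since 1999 ≡ 3 (mod 4), a square root of 1100 is 1100^((1999+1)/4) = 1100^500 mod 1999.
Repeated squaring: 1100^2≡605, 1100^4≡208, 1100^8≡1285, 1100^16≡51, 1100^32≡602, 1100^64≡585, 1100^128≡396, 1100^256≡894 (mod 1999).
1100^500 = 1100^(256+128+64+32+16+4) ≡ 1024 (mod 1999).
Check: 1024² = 1048576 ≡ 1100 (mod 1999). The two roots are 975 and 1024.

975, 1024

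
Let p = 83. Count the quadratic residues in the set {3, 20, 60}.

1

(3/83) = +1 → QR.
(20/83) = -1 → non-residue.
(60/83) = -1 → non-residue.
Total quadratic residues among the 3: 1.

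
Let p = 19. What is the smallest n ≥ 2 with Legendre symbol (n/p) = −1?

2

(2/19) = −1, so 2 is the smallest positive non-residue mod 19.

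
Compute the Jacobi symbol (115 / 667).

0

Reciprocity: 115 ≡ 3 and 667 ≡ 3 (mod 4), so (115/667) = −(667/115).
Reduce top mod 115: now compute (92/115).
Pull out 2^2: since 115 ≡ 3 (mod 8), (2/115) = -1, so (2/115)^2 = +1.
Reciprocity: 23 ≡ 3 and 115 ≡ 3 (mod 4), so (23/115) = −(115/23).
Reduce top mod 23: now compute (0/23).
Top reduces to 0: gcd > 1, so the symbol is 0.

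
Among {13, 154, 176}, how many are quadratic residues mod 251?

2

(13/251) = +1 → QR.
(154/251) = +1 → QR.
(176/251) = -1 → non-residue.
Total quadratic residues among the 3: 2.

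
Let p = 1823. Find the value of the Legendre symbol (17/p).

1

Reciprocity: 17 ≡ 1 and 1823 ≡ 3 (mod 4), so (17/1823) = +(1823/17).
Reduce top mod 17: now compute (4/17).
Pull out 2^2: since 17 ≡ 1 (mod 8), (2/17) = +1, so (2/17)^2 = +1.
Reached (1/17) = 1. Collecting the sign flips along the way, the symbol is +1.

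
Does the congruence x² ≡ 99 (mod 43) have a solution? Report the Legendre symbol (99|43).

1

Euler's criterion: (99/43) ≡ 13^21 (mod 43).
13^2 ≡ 40 (mod 43)
13^4 ≡ 9 (mod 43)
13^8 ≡ 38 (mod 43)
13^16 ≡ 25 (mod 43)
13^21 = 13^(16+4+1) ≡ 1 (mod 43).
Result is 1, so (99/43) = 1.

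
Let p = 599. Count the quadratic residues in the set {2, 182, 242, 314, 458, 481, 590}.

(2/599) = +1 → QR.
(182/599) = -1 → non-residue.
(242/599) = +1 → QR.
(314/599) = -1 → non-residue.
(458/599) = -1 → non-residue.
(481/599) = +1 → QR.
(590/599) = -1 → non-residue.
Total quadratic residues among the 7: 3.

3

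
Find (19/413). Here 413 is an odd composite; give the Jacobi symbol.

Reciprocity: 19 ≡ 3 and 413 ≡ 1 (mod 4), so (19/413) = +(413/19).
Reduce top mod 19: now compute (14/19).
Pull out 2: since 19 ≡ 3 (mod 8), (2/19) = -1.
Reciprocity: 7 ≡ 3 and 19 ≡ 3 (mod 4), so (7/19) = −(19/7).
Reduce top mod 7: now compute (5/7).
Reciprocity: 5 ≡ 1 and 7 ≡ 3 (mod 4), so (5/7) = +(7/5).
Reduce top mod 5: now compute (2/5).
Pull out 2: since 5 ≡ 5 (mod 8), (2/5) = -1.
Reached (1/5) = 1. Collecting the sign flips along the way, the symbol is -1.

-1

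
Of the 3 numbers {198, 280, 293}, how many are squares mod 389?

1

(198/389) = -1 → non-residue.
(280/389) = -1 → non-residue.
(293/389) = +1 → QR.
Total quadratic residues among the 3: 1.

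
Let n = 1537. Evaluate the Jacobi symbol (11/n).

-1

Reciprocity: 11 ≡ 3 and 1537 ≡ 1 (mod 4), so (11/1537) = +(1537/11).
Reduce top mod 11: now compute (8/11).
Pull out 2^3: since 11 ≡ 3 (mod 8), (2/11) = -1, so (2/11)^3 = -1.
Reached (1/11) = 1. Collecting the sign flips along the way, the symbol is -1.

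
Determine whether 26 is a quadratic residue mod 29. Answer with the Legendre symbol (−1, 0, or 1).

-1

Euler's criterion: (26/29) ≡ 26^14 (mod 29).
26^2 ≡ 9 (mod 29)
26^4 ≡ 23 (mod 29)
26^8 ≡ 7 (mod 29)
26^14 = 26^(8+4+2) ≡ 28 (mod 29).
Result is 28 ≡ −1, so (26/29) = −1.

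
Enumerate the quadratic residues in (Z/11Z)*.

Square k = 1,…,5 (k and 11−k give the same square):
1²=1, 2²=4, 3²=9, 4²≡5, 5²≡3 (mod 11).
So the quadratic residues mod 11 are {1, 3, 4, 5, 9}.

1,3,4,5,9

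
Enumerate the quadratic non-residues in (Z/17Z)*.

Square k = 1,…,8 (k and 17−k give the same square):
1²=1, 2²=4, 3²=9, 4²=16, 5²≡8, 6²≡2, 7²≡15, 8²≡13 (mod 17).
The residues are {1, 2, 4, 8, 9, 13, 15, 16}; the non-residues are the remaining 8 nonzero classes.

3 5 6 7 10 11 12 14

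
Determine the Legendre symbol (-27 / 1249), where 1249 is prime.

1

First reduce: -27 ≡ 1222 (mod 1249).
Pull out 2: since 1249 ≡ 1 (mod 8), (2/1249) = +1.
Reciprocity: 611 ≡ 3 and 1249 ≡ 1 (mod 4), so (611/1249) = +(1249/611).
Reduce top mod 611: now compute (27/611).
Reciprocity: 27 ≡ 3 and 611 ≡ 3 (mod 4), so (27/611) = −(611/27).
Reduce top mod 27: now compute (17/27).
Reciprocity: 17 ≡ 1 and 27 ≡ 3 (mod 4), so (17/27) = +(27/17).
Reduce top mod 17: now compute (10/17).
Pull out 2: since 17 ≡ 1 (mod 8), (2/17) = +1.
Reciprocity: 5 ≡ 1 and 17 ≡ 1 (mod 4), so (5/17) = +(17/5).
Reduce top mod 5: now compute (2/5).
Pull out 2: since 5 ≡ 5 (mod 8), (2/5) = -1.
Reached (1/5) = 1. Collecting the sign flips along the way, the symbol is +1.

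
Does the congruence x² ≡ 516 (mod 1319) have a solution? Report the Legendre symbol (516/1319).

1

Pull out 2^2: since 1319 ≡ 7 (mod 8), (2/1319) = +1, so (2/1319)^2 = +1.
Reciprocity: 129 ≡ 1 and 1319 ≡ 3 (mod 4), so (129/1319) = +(1319/129).
Reduce top mod 129: now compute (29/129).
Reciprocity: 29 ≡ 1 and 129 ≡ 1 (mod 4), so (29/129) = +(129/29).
Reduce top mod 29: now compute (13/29).
Reciprocity: 13 ≡ 1 and 29 ≡ 1 (mod 4), so (13/29) = +(29/13).
Reduce top mod 13: now compute (3/13).
Reciprocity: 3 ≡ 3 and 13 ≡ 1 (mod 4), so (3/13) = +(13/3).
Reduce top mod 3: now compute (1/3).
Reached (1/3) = 1. Collecting the sign flips along the way, the symbol is +1.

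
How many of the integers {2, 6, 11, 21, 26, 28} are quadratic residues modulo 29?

2

(2/29) = -1 → non-residue.
(6/29) = +1 → QR.
(11/29) = -1 → non-residue.
(21/29) = -1 → non-residue.
(26/29) = -1 → non-residue.
(28/29) = +1 → QR.
Total quadratic residues among the 6: 2.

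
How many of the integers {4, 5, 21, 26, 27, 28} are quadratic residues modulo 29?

(4/29) = +1 → QR.
(5/29) = +1 → QR.
(21/29) = -1 → non-residue.
(26/29) = -1 → non-residue.
(27/29) = -1 → non-residue.
(28/29) = +1 → QR.
Total quadratic residues among the 6: 3.

3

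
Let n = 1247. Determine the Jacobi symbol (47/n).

-1

Reciprocity: 47 ≡ 3 and 1247 ≡ 3 (mod 4), so (47/1247) = −(1247/47).
Reduce top mod 47: now compute (25/47).
Reciprocity: 25 ≡ 1 and 47 ≡ 3 (mod 4), so (25/47) = +(47/25).
Reduce top mod 25: now compute (22/25).
Pull out 2: since 25 ≡ 1 (mod 8), (2/25) = +1.
Reciprocity: 11 ≡ 3 and 25 ≡ 1 (mod 4), so (11/25) = +(25/11).
Reduce top mod 11: now compute (3/11).
Reciprocity: 3 ≡ 3 and 11 ≡ 3 (mod 4), so (3/11) = −(11/3).
Reduce top mod 3: now compute (2/3).
Pull out 2: since 3 ≡ 3 (mod 8), (2/3) = -1.
Reached (1/3) = 1. Collecting the sign flips along the way, the symbol is -1.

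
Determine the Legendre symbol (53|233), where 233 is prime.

Reciprocity: 53 ≡ 1 and 233 ≡ 1 (mod 4), so (53/233) = +(233/53).
Reduce top mod 53: now compute (21/53).
Reciprocity: 21 ≡ 1 and 53 ≡ 1 (mod 4), so (21/53) = +(53/21).
Reduce top mod 21: now compute (11/21).
Reciprocity: 11 ≡ 3 and 21 ≡ 1 (mod 4), so (11/21) = +(21/11).
Reduce top mod 11: now compute (10/11).
Pull out 2: since 11 ≡ 3 (mod 8), (2/11) = -1.
Reciprocity: 5 ≡ 1 and 11 ≡ 3 (mod 4), so (5/11) = +(11/5).
Reduce top mod 5: now compute (1/5).
Reached (1/5) = 1. Collecting the sign flips along the way, the symbol is -1.

-1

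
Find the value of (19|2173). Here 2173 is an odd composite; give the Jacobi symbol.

Reciprocity: 19 ≡ 3 and 2173 ≡ 1 (mod 4), so (19/2173) = +(2173/19).
Reduce top mod 19: now compute (7/19).
Reciprocity: 7 ≡ 3 and 19 ≡ 3 (mod 4), so (7/19) = −(19/7).
Reduce top mod 7: now compute (5/7).
Reciprocity: 5 ≡ 1 and 7 ≡ 3 (mod 4), so (5/7) = +(7/5).
Reduce top mod 5: now compute (2/5).
Pull out 2: since 5 ≡ 5 (mod 8), (2/5) = -1.
Reached (1/5) = 1. Collecting the sign flips along the way, the symbol is +1.

1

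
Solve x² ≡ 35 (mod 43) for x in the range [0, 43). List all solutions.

Since 43 ≡ 3 (mod 4), a square root of 35 is 35^((43+1)/4) = 35^11 mod 43.
Repeated squaring: 35^2≡21, 35^4≡11, 35^8≡35 (mod 43).
35^11 = 35^(8+2+1) ≡ 11 (mod 43).
Check: 11² = 121 ≡ 35 (mod 43). The two roots are 11 and 32.

11, 32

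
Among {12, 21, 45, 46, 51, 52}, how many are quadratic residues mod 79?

(12/79) = -1 → non-residue.
(21/79) = +1 → QR.
(45/79) = +1 → QR.
(46/79) = +1 → QR.
(51/79) = +1 → QR.
(52/79) = +1 → QR.
Total quadratic residues among the 6: 5.

5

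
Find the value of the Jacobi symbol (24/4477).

Pull out 2^3: since 4477 ≡ 5 (mod 8), (2/4477) = -1, so (2/4477)^3 = -1.
Reciprocity: 3 ≡ 3 and 4477 ≡ 1 (mod 4), so (3/4477) = +(4477/3).
Reduce top mod 3: now compute (1/3).
Reached (1/3) = 1. Collecting the sign flips along the way, the symbol is -1.

-1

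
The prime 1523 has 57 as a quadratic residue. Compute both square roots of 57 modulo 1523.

Since 1523 ≡ 3 (mod 4), a square root of 57 is 57^((1523+1)/4) = 57^381 mod 1523.
Repeated squaring: 57^2≡203, 57^4≡88, 57^8≡129, 57^16≡1411, 57^32≡360, 57^64≡145, 57^128≡1226, 57^256≡1398 (mod 1523).
57^381 = 57^(256+64+32+16+8+4+1) ≡ 250 (mod 1523).
Check: 250² = 62500 ≡ 57 (mod 1523). The two roots are 250 and 1273.

250, 1273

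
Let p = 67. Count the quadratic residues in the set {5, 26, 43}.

(5/67) = -1 → non-residue.
(26/67) = +1 → QR.
(43/67) = -1 → non-residue.
Total quadratic residues among the 3: 1.

1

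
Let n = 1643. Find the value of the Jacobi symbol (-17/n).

1

First reduce: -17 ≡ 1626 (mod 1643).
Pull out 2: since 1643 ≡ 3 (mod 8), (2/1643) = -1.
Reciprocity: 813 ≡ 1 and 1643 ≡ 3 (mod 4), so (813/1643) = +(1643/813).
Reduce top mod 813: now compute (17/813).
Reciprocity: 17 ≡ 1 and 813 ≡ 1 (mod 4), so (17/813) = +(813/17).
Reduce top mod 17: now compute (14/17).
Pull out 2: since 17 ≡ 1 (mod 8), (2/17) = +1.
Reciprocity: 7 ≡ 3 and 17 ≡ 1 (mod 4), so (7/17) = +(17/7).
Reduce top mod 7: now compute (3/7).
Reciprocity: 3 ≡ 3 and 7 ≡ 3 (mod 4), so (3/7) = −(7/3).
Reduce top mod 3: now compute (1/3).
Reached (1/3) = 1. Collecting the sign flips along the way, the symbol is +1.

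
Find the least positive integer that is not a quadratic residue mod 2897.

(2/2897) = +1, so 2 is a residue.
(3/2897) = −1, so 3 is the smallest positive non-residue mod 2897.

3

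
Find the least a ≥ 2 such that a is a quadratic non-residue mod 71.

7

(2/71) = +1, so 2 is a residue.
(3/71) = +1, so 3 is a residue.
(4/71) = +1, so 4 is a residue.
(5/71) = +1, so 5 is a residue.
(6/71) = +1, so 6 is a residue.
(7/71) = −1, so 7 is the smallest positive non-residue mod 71.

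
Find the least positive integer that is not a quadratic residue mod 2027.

2

(2/2027) = −1, so 2 is the smallest positive non-residue mod 2027.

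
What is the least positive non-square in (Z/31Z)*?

3

(2/31) = +1, so 2 is a residue.
(3/31) = −1, so 3 is the smallest positive non-residue mod 31.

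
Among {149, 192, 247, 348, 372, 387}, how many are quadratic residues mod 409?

(149/409) = -1 → non-residue.
(192/409) = +1 → QR.
(247/409) = +1 → QR.
(348/409) = -1 → non-residue.
(372/409) = -1 → non-residue.
(387/409) = -1 → non-residue.
Total quadratic residues among the 6: 2.

2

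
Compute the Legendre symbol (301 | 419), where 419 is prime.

Euler's criterion: (301/419) ≡ 301^209 (mod 419).
301^2 ≡ 97 (mod 419)
301^4 ≡ 191 (mod 419)
301^8 ≡ 28 (mod 419)
301^16 ≡ 365 (mod 419)
301^32 ≡ 402 (mod 419)
301^64 ≡ 289 (mod 419)
301^128 ≡ 140 (mod 419)
301^209 = 301^(128+64+16+1) ≡ 1 (mod 419).
Result is 1, so (301/419) = 1.

1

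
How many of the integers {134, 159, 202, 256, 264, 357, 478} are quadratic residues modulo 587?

5

(134/587) = -1 → non-residue.
(159/587) = +1 → QR.
(202/587) = -1 → non-residue.
(256/587) = +1 → QR.
(264/587) = +1 → QR.
(357/587) = +1 → QR.
(478/587) = +1 → QR.
Total quadratic residues among the 7: 5.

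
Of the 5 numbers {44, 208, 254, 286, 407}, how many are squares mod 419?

3

(44/419) = -1 → non-residue.
(208/419) = +1 → QR.
(254/419) = +1 → QR.
(286/419) = +1 → QR.
(407/419) = -1 → non-residue.
Total quadratic residues among the 5: 3.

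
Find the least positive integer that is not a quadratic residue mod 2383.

(2/2383) = +1, so 2 is a residue.
(3/2383) = −1, so 3 is the smallest positive non-residue mod 2383.

3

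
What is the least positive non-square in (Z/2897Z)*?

(2/2897) = +1, so 2 is a residue.
(3/2897) = −1, so 3 is the smallest positive non-residue mod 2897.

3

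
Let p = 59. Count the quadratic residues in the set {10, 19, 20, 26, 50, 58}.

(10/59) = -1 → non-residue.
(19/59) = +1 → QR.
(20/59) = +1 → QR.
(26/59) = +1 → QR.
(50/59) = -1 → non-residue.
(58/59) = -1 → non-residue.
Total quadratic residues among the 6: 3.

3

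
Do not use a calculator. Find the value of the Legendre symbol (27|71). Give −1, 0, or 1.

1

Euler's criterion: (27/71) ≡ 27^35 (mod 71).
27^2 ≡ 19 (mod 71)
27^4 ≡ 6 (mod 71)
27^8 ≡ 36 (mod 71)
27^16 ≡ 18 (mod 71)
27^32 ≡ 40 (mod 71)
27^35 = 27^(32+2+1) ≡ 1 (mod 71).
Result is 1, so (27/71) = 1.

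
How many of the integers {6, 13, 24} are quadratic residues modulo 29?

(6/29) = +1 → QR.
(13/29) = +1 → QR.
(24/29) = +1 → QR.
Total quadratic residues among the 3: 3.

3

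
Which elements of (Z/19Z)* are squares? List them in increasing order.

Square k = 1,…,9 (k and 19−k give the same square):
1²=1, 2²=4, 3²=9, 4²=16, 5²≡6, 6²≡17, 7²≡11, 8²≡7, 9²≡5 (mod 19).
So the quadratic residues mod 19 are {1, 4, 5, 6, 7, 9, 11, 16, 17}.

1,4,5,6,7,9,11,16,17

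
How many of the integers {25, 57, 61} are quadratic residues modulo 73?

3

(25/73) = +1 → QR.
(57/73) = +1 → QR.
(61/73) = +1 → QR.
Total quadratic residues among the 3: 3.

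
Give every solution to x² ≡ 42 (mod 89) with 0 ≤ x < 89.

89 ≡ 1 (mod 4), so we find a root by search.
Trying successive values, 24² = 576 ≡ 42 (mod 89). The other root is 89 − 24 = 65.

24, 65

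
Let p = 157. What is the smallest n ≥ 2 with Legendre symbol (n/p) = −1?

(2/157) = −1, so 2 is the smallest positive non-residue mod 157.

2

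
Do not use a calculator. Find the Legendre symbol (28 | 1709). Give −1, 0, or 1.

Pull out 2^2: since 1709 ≡ 5 (mod 8), (2/1709) = -1, so (2/1709)^2 = +1.
Reciprocity: 7 ≡ 3 and 1709 ≡ 1 (mod 4), so (7/1709) = +(1709/7).
Reduce top mod 7: now compute (1/7).
Reached (1/7) = 1. Collecting the sign flips along the way, the symbol is +1.

1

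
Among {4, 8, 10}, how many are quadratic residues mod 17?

(4/17) = +1 → QR.
(8/17) = +1 → QR.
(10/17) = -1 → non-residue.
Total quadratic residues among the 3: 2.

2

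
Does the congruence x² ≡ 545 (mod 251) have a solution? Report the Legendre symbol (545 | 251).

-1

Euler's criterion: (545/251) ≡ 43^125 (mod 251).
43^2 ≡ 92 (mod 251)
43^4 ≡ 181 (mod 251)
43^8 ≡ 131 (mod 251)
43^16 ≡ 93 (mod 251)
43^32 ≡ 115 (mod 251)
43^64 ≡ 173 (mod 251)
43^125 = 43^(64+32+16+8+4+1) ≡ 250 (mod 251).
Result is 250 ≡ −1, so (545/251) = −1.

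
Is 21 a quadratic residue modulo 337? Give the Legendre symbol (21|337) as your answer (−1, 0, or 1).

1

Reciprocity: 21 ≡ 1 and 337 ≡ 1 (mod 4), so (21/337) = +(337/21).
Reduce top mod 21: now compute (1/21).
Reached (1/21) = 1. Collecting the sign flips along the way, the symbol is +1.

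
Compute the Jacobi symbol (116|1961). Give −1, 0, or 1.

Pull out 2^2: since 1961 ≡ 1 (mod 8), (2/1961) = +1, so (2/1961)^2 = +1.
Reciprocity: 29 ≡ 1 and 1961 ≡ 1 (mod 4), so (29/1961) = +(1961/29).
Reduce top mod 29: now compute (18/29).
Pull out 2: since 29 ≡ 5 (mod 8), (2/29) = -1.
Reciprocity: 9 ≡ 1 and 29 ≡ 1 (mod 4), so (9/29) = +(29/9).
Reduce top mod 9: now compute (2/9).
Pull out 2: since 9 ≡ 1 (mod 8), (2/9) = +1.
Reached (1/9) = 1. Collecting the sign flips along the way, the symbol is -1.

-1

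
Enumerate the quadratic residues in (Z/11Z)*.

1, 3, 4, 5, 9

Square k = 1,…,5 (k and 11−k give the same square):
1²=1, 2²=4, 3²=9, 4²≡5, 5²≡3 (mod 11).
So the quadratic residues mod 11 are {1, 3, 4, 5, 9}.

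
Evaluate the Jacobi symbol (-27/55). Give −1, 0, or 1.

First reduce: -27 ≡ 28 (mod 55).
Pull out 2^2: since 55 ≡ 7 (mod 8), (2/55) = +1, so (2/55)^2 = +1.
Reciprocity: 7 ≡ 3 and 55 ≡ 3 (mod 4), so (7/55) = −(55/7).
Reduce top mod 7: now compute (6/7).
Pull out 2: since 7 ≡ 7 (mod 8), (2/7) = +1.
Reciprocity: 3 ≡ 3 and 7 ≡ 3 (mod 4), so (3/7) = −(7/3).
Reduce top mod 3: now compute (1/3).
Reached (1/3) = 1. Collecting the sign flips along the way, the symbol is +1.

1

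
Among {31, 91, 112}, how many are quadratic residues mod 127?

(31/127) = +1 → QR.
(91/127) = -1 → non-residue.
(112/127) = -1 → non-residue.
Total quadratic residues among the 3: 1.

1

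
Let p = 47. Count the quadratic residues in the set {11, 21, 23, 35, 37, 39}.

(11/47) = -1 → non-residue.
(21/47) = +1 → QR.
(23/47) = -1 → non-residue.
(35/47) = -1 → non-residue.
(37/47) = +1 → QR.
(39/47) = -1 → non-residue.
Total quadratic residues among the 6: 2.

2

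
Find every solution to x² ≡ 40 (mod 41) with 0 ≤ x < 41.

41 ≡ 1 (mod 4), so we find a root by search.
Trying successive values, 9² = 81 ≡ 40 (mod 41). The other root is 41 − 9 = 32.

9, 32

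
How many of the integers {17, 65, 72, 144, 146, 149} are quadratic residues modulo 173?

(17/173) = -1 → non-residue.
(65/173) = -1 → non-residue.
(72/173) = -1 → non-residue.
(144/173) = +1 → QR.
(146/173) = -1 → non-residue.
(149/173) = +1 → QR.
Total quadratic residues among the 6: 2.

2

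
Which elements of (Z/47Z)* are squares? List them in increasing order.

1,2,3,4,6,7,8,9,12,14,16,17,18,21,24,25,27,28,32,34,36,37,42

Square k = 1,…,23 (k and 47−k give the same square):
1²=1, 2²=4, 3²=9, 4²=16, 5²=25, 6²=36, 7²≡2, 8²≡17, 9²≡34, 10²≡6, 11²≡27, 12²≡3, 13²≡28, 14²≡8, 15²≡37, 16²≡21, 17²≡7, 18²≡42, 19²≡32, 20²≡24, 21²≡18, 22²≡14, 23²≡12 (mod 47).
So the quadratic residues mod 47 are {1, 2, 3, 4, 6, 7, 8, 9, 12, 14, 16, 17, 18, 21, 24, 25, 27, 28, 32, 34, 36, 37, 42}.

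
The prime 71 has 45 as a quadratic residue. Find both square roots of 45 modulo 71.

20, 51

Since 71 ≡ 3 (mod 4), a square root of 45 is 45^((71+1)/4) = 45^18 mod 71.
Repeated squaring: 45^2≡37, 45^4≡20, 45^8≡45, 45^16≡37 (mod 71).
45^18 = 45^(16+2) ≡ 20 (mod 71).
Check: 20² = 400 ≡ 45 (mod 71). The two roots are 20 and 51.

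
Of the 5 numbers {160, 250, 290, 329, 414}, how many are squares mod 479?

3

(160/479) = +1 → QR.
(250/479) = +1 → QR.
(290/479) = -1 → non-residue.
(329/479) = -1 → non-residue.
(414/479) = +1 → QR.
Total quadratic residues among the 5: 3.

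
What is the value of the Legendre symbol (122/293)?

Euler's criterion: (122/293) ≡ 122^146 (mod 293).
122^2 ≡ 234 (mod 293)
122^4 ≡ 258 (mod 293)
122^8 ≡ 53 (mod 293)
122^16 ≡ 172 (mod 293)
122^32 ≡ 284 (mod 293)
122^64 ≡ 81 (mod 293)
122^128 ≡ 115 (mod 293)
122^146 = 122^(128+16+2) ≡ 292 (mod 293).
Result is 292 ≡ −1, so (122/293) = −1.

-1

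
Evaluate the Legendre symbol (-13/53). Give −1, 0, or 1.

1

Euler's criterion: (-13/53) ≡ 40^26 (mod 53).
40^2 ≡ 10 (mod 53)
40^4 ≡ 47 (mod 53)
40^8 ≡ 36 (mod 53)
40^16 ≡ 24 (mod 53)
40^26 = 40^(16+8+2) ≡ 1 (mod 53).
Result is 1, so (-13/53) = 1.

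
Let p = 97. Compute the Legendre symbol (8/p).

1

Euler's criterion: (8/97) ≡ 8^48 (mod 97).
8^2 ≡ 64 (mod 97)
8^4 ≡ 22 (mod 97)
8^8 ≡ 96 (mod 97)
8^16 ≡ 1 (mod 97)
8^32 ≡ 1 (mod 97)
8^48 = 8^(32+16) ≡ 1 (mod 97).
Result is 1, so (8/97) = 1.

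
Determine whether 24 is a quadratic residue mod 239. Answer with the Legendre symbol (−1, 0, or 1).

Euler's criterion: (24/239) ≡ 24^119 (mod 239).
24^2 ≡ 98 (mod 239)
24^4 ≡ 44 (mod 239)
24^8 ≡ 24 (mod 239)
24^16 ≡ 98 (mod 239)
24^32 ≡ 44 (mod 239)
24^64 ≡ 24 (mod 239)
24^119 = 24^(64+32+16+4+2+1) ≡ 1 (mod 239).
Result is 1, so (24/239) = 1.

1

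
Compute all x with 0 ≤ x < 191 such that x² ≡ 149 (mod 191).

Since 191 ≡ 3 (mod 4), a square root of 149 is 149^((191+1)/4) = 149^48 mod 191.
Repeated squaring: 149^2≡45, 149^4≡115, 149^8≡46, 149^16≡15, 149^32≡34 (mod 191).
149^48 = 149^(32+16) ≡ 128 (mod 191).
Check: 128² = 16384 ≡ 149 (mod 191). The two roots are 63 and 128.

63, 128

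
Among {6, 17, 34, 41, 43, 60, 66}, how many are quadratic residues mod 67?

(6/67) = +1 → QR.
(17/67) = +1 → QR.
(34/67) = -1 → non-residue.
(41/67) = -1 → non-residue.
(43/67) = -1 → non-residue.
(60/67) = +1 → QR.
(66/67) = -1 → non-residue.
Total quadratic residues among the 7: 3.

3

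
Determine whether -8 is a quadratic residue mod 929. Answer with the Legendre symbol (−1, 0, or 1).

First reduce: -8 ≡ 921 (mod 929).
Reciprocity: 921 ≡ 1 and 929 ≡ 1 (mod 4), so (921/929) = +(929/921).
Reduce top mod 921: now compute (8/921).
Pull out 2^3: since 921 ≡ 1 (mod 8), (2/921) = +1, so (2/921)^3 = +1.
Reached (1/921) = 1. Collecting the sign flips along the way, the symbol is +1.

1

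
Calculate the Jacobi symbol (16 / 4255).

1

Pull out 2^4: since 4255 ≡ 7 (mod 8), (2/4255) = +1, so (2/4255)^4 = +1.
Reached (1/4255) = 1. Collecting the sign flips along the way, the symbol is +1.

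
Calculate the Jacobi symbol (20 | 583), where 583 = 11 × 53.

Pull out 2^2: since 583 ≡ 7 (mod 8), (2/583) = +1, so (2/583)^2 = +1.
Reciprocity: 5 ≡ 1 and 583 ≡ 3 (mod 4), so (5/583) = +(583/5).
Reduce top mod 5: now compute (3/5).
Reciprocity: 3 ≡ 3 and 5 ≡ 1 (mod 4), so (3/5) = +(5/3).
Reduce top mod 3: now compute (2/3).
Pull out 2: since 3 ≡ 3 (mod 8), (2/3) = -1.
Reached (1/3) = 1. Collecting the sign flips along the way, the symbol is -1.

-1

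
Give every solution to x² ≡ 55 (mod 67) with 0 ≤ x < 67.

16, 51

Since 67 ≡ 3 (mod 4), a square root of 55 is 55^((67+1)/4) = 55^17 mod 67.
Repeated squaring: 55^2≡10, 55^4≡33, 55^8≡17, 55^16≡21 (mod 67).
55^17 = 55^(16+1) ≡ 16 (mod 67).
Check: 16² = 256 ≡ 55 (mod 67). The two roots are 16 and 51.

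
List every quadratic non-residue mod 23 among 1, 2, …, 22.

Square k = 1,…,11 (k and 23−k give the same square):
1²=1, 2²=4, 3²=9, 4²=16, 5²≡2, 6²≡13, 7²≡3, 8²≡18, 9²≡12, 10²≡8, 11²≡6 (mod 23).
The residues are {1, 2, 3, 4, 6, 8, 9, 12, 13, 16, 18}; the non-residues are the remaining 11 nonzero classes.

5, 7, 10, 11, 14, 15, 17, 19, 20, 21, 22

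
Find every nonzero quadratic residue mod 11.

1,3,4,5,9

Square k = 1,…,5 (k and 11−k give the same square):
1²=1, 2²=4, 3²=9, 4²≡5, 5²≡3 (mod 11).
So the quadratic residues mod 11 are {1, 3, 4, 5, 9}.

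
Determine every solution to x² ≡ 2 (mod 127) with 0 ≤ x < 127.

16, 111

Since 127 ≡ 3 (mod 4), a square root of 2 is 2^((127+1)/4) = 2^32 mod 127.
Repeated squaring: 2^2≡4, 2^4≡16, 2^8≡2, 2^16≡4, 2^32≡16 (mod 127).
2^32 = 2^(32) ≡ 16 (mod 127).
Check: 16² = 256 ≡ 2 (mod 127). The two roots are 16 and 111.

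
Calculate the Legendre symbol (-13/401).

First reduce: -13 ≡ 388 (mod 401).
Pull out 2^2: since 401 ≡ 1 (mod 8), (2/401) = +1, so (2/401)^2 = +1.
Reciprocity: 97 ≡ 1 and 401 ≡ 1 (mod 4), so (97/401) = +(401/97).
Reduce top mod 97: now compute (13/97).
Reciprocity: 13 ≡ 1 and 97 ≡ 1 (mod 4), so (13/97) = +(97/13).
Reduce top mod 13: now compute (6/13).
Pull out 2: since 13 ≡ 5 (mod 8), (2/13) = -1.
Reciprocity: 3 ≡ 3 and 13 ≡ 1 (mod 4), so (3/13) = +(13/3).
Reduce top mod 3: now compute (1/3).
Reached (1/3) = 1. Collecting the sign flips along the way, the symbol is -1.

-1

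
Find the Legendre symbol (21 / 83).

Euler's criterion: (21/83) ≡ 21^41 (mod 83).
21^2 ≡ 26 (mod 83)
21^4 ≡ 12 (mod 83)
21^8 ≡ 61 (mod 83)
21^16 ≡ 69 (mod 83)
21^32 ≡ 30 (mod 83)
21^41 = 21^(32+8+1) ≡ 1 (mod 83).
Result is 1, so (21/83) = 1.

1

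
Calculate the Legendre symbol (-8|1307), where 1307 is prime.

First reduce: -8 ≡ 1299 (mod 1307).
Reciprocity: 1299 ≡ 3 and 1307 ≡ 3 (mod 4), so (1299/1307) = −(1307/1299).
Reduce top mod 1299: now compute (8/1299).
Pull out 2^3: since 1299 ≡ 3 (mod 8), (2/1299) = -1, so (2/1299)^3 = -1.
Reached (1/1299) = 1. Collecting the sign flips along the way, the symbol is +1.

1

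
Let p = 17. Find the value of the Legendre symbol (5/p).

-1

Reciprocity: 5 ≡ 1 and 17 ≡ 1 (mod 4), so (5/17) = +(17/5).
Reduce top mod 5: now compute (2/5).
Pull out 2: since 5 ≡ 5 (mod 8), (2/5) = -1.
Reached (1/5) = 1. Collecting the sign flips along the way, the symbol is -1.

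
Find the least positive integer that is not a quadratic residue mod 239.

7

(2/239) = +1, so 2 is a residue.
(3/239) = +1, so 3 is a residue.
(4/239) = +1, so 4 is a residue.
(5/239) = +1, so 5 is a residue.
(6/239) = +1, so 6 is a residue.
(7/239) = −1, so 7 is the smallest positive non-residue mod 239.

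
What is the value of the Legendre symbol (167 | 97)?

Euler's criterion: (167/97) ≡ 70^48 (mod 97).
70^2 ≡ 50 (mod 97)
70^4 ≡ 75 (mod 97)
70^8 ≡ 96 (mod 97)
70^16 ≡ 1 (mod 97)
70^32 ≡ 1 (mod 97)
70^48 = 70^(32+16) ≡ 1 (mod 97).
Result is 1, so (167/97) = 1.

1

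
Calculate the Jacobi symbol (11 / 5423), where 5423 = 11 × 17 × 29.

Reciprocity: 11 ≡ 3 and 5423 ≡ 3 (mod 4), so (11/5423) = −(5423/11).
Reduce top mod 11: now compute (0/11).
Top reduces to 0: gcd > 1, so the symbol is 0.

0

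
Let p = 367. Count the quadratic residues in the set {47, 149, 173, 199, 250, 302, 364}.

(47/367) = +1 → QR.
(149/367) = +1 → QR.
(173/367) = +1 → QR.
(199/367) = +1 → QR.
(250/367) = -1 → non-residue.
(302/367) = +1 → QR.
(364/367) = +1 → QR.
Total quadratic residues among the 7: 6.

6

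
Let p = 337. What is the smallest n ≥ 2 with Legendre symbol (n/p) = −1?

5

(2/337) = +1, so 2 is a residue.
(3/337) = +1, so 3 is a residue.
(4/337) = +1, so 4 is a residue.
(5/337) = −1, so 5 is the smallest positive non-residue mod 337.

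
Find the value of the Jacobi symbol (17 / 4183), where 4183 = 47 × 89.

Reciprocity: 17 ≡ 1 and 4183 ≡ 3 (mod 4), so (17/4183) = +(4183/17).
Reduce top mod 17: now compute (1/17).
Reached (1/17) = 1. Collecting the sign flips along the way, the symbol is +1.

1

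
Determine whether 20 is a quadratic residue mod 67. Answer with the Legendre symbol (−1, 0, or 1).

Pull out 2^2: since 67 ≡ 3 (mod 8), (2/67) = -1, so (2/67)^2 = +1.
Reciprocity: 5 ≡ 1 and 67 ≡ 3 (mod 4), so (5/67) = +(67/5).
Reduce top mod 5: now compute (2/5).
Pull out 2: since 5 ≡ 5 (mod 8), (2/5) = -1.
Reached (1/5) = 1. Collecting the sign flips along the way, the symbol is -1.

-1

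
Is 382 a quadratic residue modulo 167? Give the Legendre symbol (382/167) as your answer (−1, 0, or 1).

Euler's criterion: (382/167) ≡ 48^83 (mod 167).
48^2 ≡ 133 (mod 167)
48^4 ≡ 154 (mod 167)
48^8 ≡ 2 (mod 167)
48^16 ≡ 4 (mod 167)
48^32 ≡ 16 (mod 167)
48^64 ≡ 89 (mod 167)
48^83 = 48^(64+16+2+1) ≡ 1 (mod 167).
Result is 1, so (382/167) = 1.

1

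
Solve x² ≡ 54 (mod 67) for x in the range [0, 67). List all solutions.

Since 67 ≡ 3 (mod 4), a square root of 54 is 54^((67+1)/4) = 54^17 mod 67.
Repeated squaring: 54^2≡35, 54^4≡19, 54^8≡26, 54^16≡6 (mod 67).
54^17 = 54^(16+1) ≡ 56 (mod 67).
Check: 56² = 3136 ≡ 54 (mod 67). The two roots are 11 and 56.

11, 56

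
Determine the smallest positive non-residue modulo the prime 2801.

(2/2801) = +1, so 2 is a residue.
(3/2801) = −1, so 3 is the smallest positive non-residue mod 2801.

3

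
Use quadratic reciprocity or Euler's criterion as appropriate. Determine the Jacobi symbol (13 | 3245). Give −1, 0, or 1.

Reciprocity: 13 ≡ 1 and 3245 ≡ 1 (mod 4), so (13/3245) = +(3245/13).
Reduce top mod 13: now compute (8/13).
Pull out 2^3: since 13 ≡ 5 (mod 8), (2/13) = -1, so (2/13)^3 = -1.
Reached (1/13) = 1. Collecting the sign flips along the way, the symbol is -1.

-1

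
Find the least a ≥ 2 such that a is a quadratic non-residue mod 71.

(2/71) = +1, so 2 is a residue.
(3/71) = +1, so 3 is a residue.
(4/71) = +1, so 4 is a residue.
(5/71) = +1, so 5 is a residue.
(6/71) = +1, so 6 is a residue.
(7/71) = −1, so 7 is the smallest positive non-residue mod 71.

7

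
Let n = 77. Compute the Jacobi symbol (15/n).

1

Reciprocity: 15 ≡ 3 and 77 ≡ 1 (mod 4), so (15/77) = +(77/15).
Reduce top mod 15: now compute (2/15).
Pull out 2: since 15 ≡ 7 (mod 8), (2/15) = +1.
Reached (1/15) = 1. Collecting the sign flips along the way, the symbol is +1.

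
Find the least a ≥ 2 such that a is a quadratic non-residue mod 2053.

2

(2/2053) = −1, so 2 is the smallest positive non-residue mod 2053.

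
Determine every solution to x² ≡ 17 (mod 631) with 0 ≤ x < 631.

Since 631 ≡ 3 (mod 4), a square root of 17 is 17^((631+1)/4) = 17^158 mod 631.
Repeated squaring: 17^2≡289, 17^4≡229, 17^8≡68, 17^16≡207, 17^32≡572, 17^64≡326, 17^128≡268 (mod 631).
17^158 = 17^(128+16+8+4+2) ≡ 430 (mod 631).
Check: 430² = 184900 ≡ 17 (mod 631). The two roots are 201 and 430.

201, 430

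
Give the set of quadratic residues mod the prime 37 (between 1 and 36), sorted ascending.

Square k = 1,…,18 (k and 37−k give the same square):
1²=1, 2²=4, 3²=9, 4²=16, 5²=25, 6²=36, 7²≡12, 8²≡27, 9²≡7, 10²≡26, 11²≡10, 12²≡33, 13²≡21, 14²≡11, 15²≡3, 16²≡34, 17²≡30, 18²≡28 (mod 37).
So the quadratic residues mod 37 are {1, 3, 4, 7, 9, 10, 11, 12, 16, 21, 25, 26, 27, 28, 30, 33, 34, 36}.

1, 3, 4, 7, 9, 10, 11, 12, 16, 21, 25, 26, 27, 28, 30, 33, 34, 36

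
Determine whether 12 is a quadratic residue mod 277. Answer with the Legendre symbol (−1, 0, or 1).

1

Pull out 2^2: since 277 ≡ 5 (mod 8), (2/277) = -1, so (2/277)^2 = +1.
Reciprocity: 3 ≡ 3 and 277 ≡ 1 (mod 4), so (3/277) = +(277/3).
Reduce top mod 3: now compute (1/3).
Reached (1/3) = 1. Collecting the sign flips along the way, the symbol is +1.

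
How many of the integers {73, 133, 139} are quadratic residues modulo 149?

2

(73/149) = +1 → QR.
(133/149) = +1 → QR.
(139/149) = -1 → non-residue.
Total quadratic residues among the 3: 2.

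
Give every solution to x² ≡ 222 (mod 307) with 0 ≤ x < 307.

23, 284

Since 307 ≡ 3 (mod 4), a square root of 222 is 222^((307+1)/4) = 222^77 mod 307.
Repeated squaring: 222^2≡164, 222^4≡187, 222^8≡278, 222^16≡227, 222^32≡260, 222^64≡60 (mod 307).
222^77 = 222^(64+8+4+1) ≡ 284 (mod 307).
Check: 284² = 80656 ≡ 222 (mod 307). The two roots are 23 and 284.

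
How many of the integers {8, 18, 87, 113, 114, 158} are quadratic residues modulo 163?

(8/163) = -1 → non-residue.
(18/163) = -1 → non-residue.
(87/163) = +1 → QR.
(113/163) = +1 → QR.
(114/163) = -1 → non-residue.
(158/163) = +1 → QR.
Total quadratic residues among the 6: 3.

3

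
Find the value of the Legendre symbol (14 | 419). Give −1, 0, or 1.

Euler's criterion: (14/419) ≡ 14^209 (mod 419).
14^2 ≡ 196 (mod 419)
14^4 ≡ 287 (mod 419)
14^8 ≡ 245 (mod 419)
14^16 ≡ 108 (mod 419)
14^32 ≡ 351 (mod 419)
14^64 ≡ 15 (mod 419)
14^128 ≡ 225 (mod 419)
14^209 = 14^(128+64+16+1) ≡ 418 (mod 419).
Result is 418 ≡ −1, so (14/419) = −1.

-1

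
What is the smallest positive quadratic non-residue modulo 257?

3

(2/257) = +1, so 2 is a residue.
(3/257) = −1, so 3 is the smallest positive non-residue mod 257.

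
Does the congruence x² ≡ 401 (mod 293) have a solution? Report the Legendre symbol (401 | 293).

-1

Euler's criterion: (401/293) ≡ 108^146 (mod 293).
108^2 ≡ 237 (mod 293)
108^4 ≡ 206 (mod 293)
108^8 ≡ 244 (mod 293)
108^16 ≡ 57 (mod 293)
108^32 ≡ 26 (mod 293)
108^64 ≡ 90 (mod 293)
108^128 ≡ 189 (mod 293)
108^146 = 108^(128+16+2) ≡ 292 (mod 293).
Result is 292 ≡ −1, so (401/293) = −1.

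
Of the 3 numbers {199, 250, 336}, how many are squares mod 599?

(199/599) = -1 → non-residue.
(250/599) = +1 → QR.
(336/599) = -1 → non-residue.
Total quadratic residues among the 3: 1.

1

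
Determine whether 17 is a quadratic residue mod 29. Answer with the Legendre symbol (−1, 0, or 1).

-1

Reciprocity: 17 ≡ 1 and 29 ≡ 1 (mod 4), so (17/29) = +(29/17).
Reduce top mod 17: now compute (12/17).
Pull out 2^2: since 17 ≡ 1 (mod 8), (2/17) = +1, so (2/17)^2 = +1.
Reciprocity: 3 ≡ 3 and 17 ≡ 1 (mod 4), so (3/17) = +(17/3).
Reduce top mod 3: now compute (2/3).
Pull out 2: since 3 ≡ 3 (mod 8), (2/3) = -1.
Reached (1/3) = 1. Collecting the sign flips along the way, the symbol is -1.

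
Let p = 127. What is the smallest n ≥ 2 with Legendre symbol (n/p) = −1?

(2/127) = +1, so 2 is a residue.
(3/127) = −1, so 3 is the smallest positive non-residue mod 127.

3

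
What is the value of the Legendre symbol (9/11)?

1

Reciprocity: 9 ≡ 1 and 11 ≡ 3 (mod 4), so (9/11) = +(11/9).
Reduce top mod 9: now compute (2/9).
Pull out 2: since 9 ≡ 1 (mod 8), (2/9) = +1.
Reached (1/9) = 1. Collecting the sign flips along the way, the symbol is +1.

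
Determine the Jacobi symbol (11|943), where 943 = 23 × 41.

1

Reciprocity: 11 ≡ 3 and 943 ≡ 3 (mod 4), so (11/943) = −(943/11).
Reduce top mod 11: now compute (8/11).
Pull out 2^3: since 11 ≡ 3 (mod 8), (2/11) = -1, so (2/11)^3 = -1.
Reached (1/11) = 1. Collecting the sign flips along the way, the symbol is +1.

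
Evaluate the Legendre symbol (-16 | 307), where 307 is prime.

First reduce: -16 ≡ 291 (mod 307).
Reciprocity: 291 ≡ 3 and 307 ≡ 3 (mod 4), so (291/307) = −(307/291).
Reduce top mod 291: now compute (16/291).
Pull out 2^4: since 291 ≡ 3 (mod 8), (2/291) = -1, so (2/291)^4 = +1.
Reached (1/291) = 1. Collecting the sign flips along the way, the symbol is -1.

-1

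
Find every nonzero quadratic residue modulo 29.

1,4,5,6,7,9,13,16,20,22,23,24,25,28

Square k = 1,…,14 (k and 29−k give the same square):
1²=1, 2²=4, 3²=9, 4²=16, 5²=25, 6²≡7, 7²≡20, 8²≡6, 9²≡23, 10²≡13, 11²≡5, 12²≡28, 13²≡24, 14²≡22 (mod 29).
So the quadratic residues mod 29 are {1, 4, 5, 6, 7, 9, 13, 16, 20, 22, 23, 24, 25, 28}.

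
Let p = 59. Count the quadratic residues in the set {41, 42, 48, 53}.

(41/59) = +1 → QR.
(42/59) = -1 → non-residue.
(48/59) = +1 → QR.
(53/59) = +1 → QR.
Total quadratic residues among the 4: 3.

3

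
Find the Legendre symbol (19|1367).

Reciprocity: 19 ≡ 3 and 1367 ≡ 3 (mod 4), so (19/1367) = −(1367/19).
Reduce top mod 19: now compute (18/19).
Pull out 2: since 19 ≡ 3 (mod 8), (2/19) = -1.
Reciprocity: 9 ≡ 1 and 19 ≡ 3 (mod 4), so (9/19) = +(19/9).
Reduce top mod 9: now compute (1/9).
Reached (1/9) = 1. Collecting the sign flips along the way, the symbol is +1.

1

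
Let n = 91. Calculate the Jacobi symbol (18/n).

-1

Pull out 2: since 91 ≡ 3 (mod 8), (2/91) = -1.
Reciprocity: 9 ≡ 1 and 91 ≡ 3 (mod 4), so (9/91) = +(91/9).
Reduce top mod 9: now compute (1/9).
Reached (1/9) = 1. Collecting the sign flips along the way, the symbol is -1.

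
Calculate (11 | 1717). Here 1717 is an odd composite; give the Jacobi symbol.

Reciprocity: 11 ≡ 3 and 1717 ≡ 1 (mod 4), so (11/1717) = +(1717/11).
Reduce top mod 11: now compute (1/11).
Reached (1/11) = 1. Collecting the sign flips along the way, the symbol is +1.

1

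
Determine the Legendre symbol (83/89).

Euler's criterion: (83/89) ≡ 83^44 (mod 89).
83^2 ≡ 36 (mod 89)
83^4 ≡ 50 (mod 89)
83^8 ≡ 8 (mod 89)
83^16 ≡ 64 (mod 89)
83^32 ≡ 2 (mod 89)
83^44 = 83^(32+8+4) ≡ 88 (mod 89).
Result is 88 ≡ −1, so (83/89) = −1.

-1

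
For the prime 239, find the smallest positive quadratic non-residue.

(2/239) = +1, so 2 is a residue.
(3/239) = +1, so 3 is a residue.
(4/239) = +1, so 4 is a residue.
(5/239) = +1, so 5 is a residue.
(6/239) = +1, so 6 is a residue.
(7/239) = −1, so 7 is the smallest positive non-residue mod 239.

7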